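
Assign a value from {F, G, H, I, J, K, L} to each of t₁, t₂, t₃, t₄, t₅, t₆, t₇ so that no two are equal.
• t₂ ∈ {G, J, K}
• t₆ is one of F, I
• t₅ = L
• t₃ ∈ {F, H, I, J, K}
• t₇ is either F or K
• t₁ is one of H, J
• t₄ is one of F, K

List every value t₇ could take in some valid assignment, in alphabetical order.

t₅ has just one choice, so t₅ = L.
Among the 6 still-open variables, G fits only t₂ (and all 6 values in {F, G, H, I, J, K} must be used), so t₂ = G.
t₄ and t₇ share exactly the 2 values {F, K}; by pigeonhole those values go to them, so strike F, K from t₃, t₆.
That leaves t₆ = I. So t₃ can't be I.
No further eliminations apply; t₇ can still be any of F, K.

F, K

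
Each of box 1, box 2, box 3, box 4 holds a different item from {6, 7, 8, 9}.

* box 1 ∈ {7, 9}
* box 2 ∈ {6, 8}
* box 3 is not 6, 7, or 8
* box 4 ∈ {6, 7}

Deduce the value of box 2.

8

box 3's domain is down to {9}, so box 3 = 9. Strike 9 from box 1.
box 1 has just one choice, so box 1 = 7. Remove 7 from box 4.
That leaves box 4 = 6. Eliminate 6 elsewhere: box 2.
So box 2 = 8.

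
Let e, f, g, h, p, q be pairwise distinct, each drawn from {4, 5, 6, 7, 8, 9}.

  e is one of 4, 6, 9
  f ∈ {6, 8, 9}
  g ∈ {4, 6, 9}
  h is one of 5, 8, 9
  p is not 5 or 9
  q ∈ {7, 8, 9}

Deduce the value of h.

5

Among the 6 variables, 5 fits only h (and all 6 values in {4, 5, 6, 7, 8, 9} must be used), so h = 5.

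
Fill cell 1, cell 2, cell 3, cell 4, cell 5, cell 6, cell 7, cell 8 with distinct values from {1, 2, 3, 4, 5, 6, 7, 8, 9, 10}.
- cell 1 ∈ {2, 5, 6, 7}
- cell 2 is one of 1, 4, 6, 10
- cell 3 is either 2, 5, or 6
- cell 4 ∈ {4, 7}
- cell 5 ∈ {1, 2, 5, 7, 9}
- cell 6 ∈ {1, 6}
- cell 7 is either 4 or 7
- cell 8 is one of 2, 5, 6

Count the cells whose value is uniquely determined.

3

The 8 variables draw from only 8 values {1, 2, 4, 5, 6, 7, 9, 10}, so each is used; only cell 5 can be 9, hence cell 5 = 9.
The 7 still-open variables together cover exactly {1, 2, 4, 5, 6, 7, 10} — 7 values for 7 variables — and 10 appears only in cell 2's list, so cell 2 = 10.
The 6 still-open variables draw from only 6 values {1, 2, 4, 5, 6, 7}, so each is used; only cell 6 can be 1, hence cell 6 = 1.
The 2 variables cell 4 and cell 7 are confined to {4, 7}, which locks those values in; drop them from cell 1.
Determined: cell 2=10, cell 5=9, cell 6=1. The other cells each still have more than one consistent value. That makes 3.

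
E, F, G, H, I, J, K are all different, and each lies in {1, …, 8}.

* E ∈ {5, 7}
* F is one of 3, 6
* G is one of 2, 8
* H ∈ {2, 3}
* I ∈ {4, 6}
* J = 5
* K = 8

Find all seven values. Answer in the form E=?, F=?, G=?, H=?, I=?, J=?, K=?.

E=7, F=6, G=2, H=3, I=4, J=5, K=8

J has just one choice, so J = 5. Eliminate 5 elsewhere: E.
K must be 8 (only option left). Remove 8 from G.
E must be 7 (only option left).
G has just one choice, so G = 2. Eliminate 2 elsewhere: H.
That leaves H = 3. Strike 3 from F.
F's domain is down to {6}, so F = 6. Remove 6 from I.
That leaves I = 4.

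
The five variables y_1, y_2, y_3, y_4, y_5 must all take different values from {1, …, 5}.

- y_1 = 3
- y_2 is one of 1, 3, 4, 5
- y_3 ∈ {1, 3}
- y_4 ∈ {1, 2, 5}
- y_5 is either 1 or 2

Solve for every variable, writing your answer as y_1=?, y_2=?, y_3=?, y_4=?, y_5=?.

y_1 must be 3 (only option left). Strike 3 from y_2, y_3.
y_3 has just one choice, so y_3 = 1. Remove 1 from y_2, y_4, y_5.
That leaves y_5 = 2. Eliminate 2 elsewhere: y_4.
y_4 has just one choice, so y_4 = 5. Remove 5 from y_2.
y_2's domain is down to {4}, so y_2 = 4.

y_1=3, y_2=4, y_3=1, y_4=5, y_5=2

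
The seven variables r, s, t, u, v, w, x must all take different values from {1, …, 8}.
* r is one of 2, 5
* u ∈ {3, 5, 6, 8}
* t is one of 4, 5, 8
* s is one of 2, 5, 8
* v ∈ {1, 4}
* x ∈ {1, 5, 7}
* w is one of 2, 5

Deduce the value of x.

r and w between them cover only {2, 5} — a naked pair. Remove those values from s, t, u, x.
That leaves s = 8. Eliminate 8 elsewhere: t, u.
t's domain is down to {4}, so t = 4. Remove 4 from v.
v must be 1 (only option left). Eliminate 1 elsewhere: x.
So x = 7.

7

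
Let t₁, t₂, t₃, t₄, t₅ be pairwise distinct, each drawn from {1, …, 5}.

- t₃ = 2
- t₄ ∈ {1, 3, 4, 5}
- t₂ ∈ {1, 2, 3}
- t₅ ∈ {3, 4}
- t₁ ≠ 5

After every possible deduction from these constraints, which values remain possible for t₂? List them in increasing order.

1, 3

t₃ has just one choice, so t₃ = 2. Eliminate 2 elsewhere: t₁, t₂.
Among the 4 still-open variables, 5 fits only t₄ (and all 4 values in {1, 3, 4, 5} must be used), so t₄ = 5.
No further eliminations apply; t₂ can still be any of 1, 3.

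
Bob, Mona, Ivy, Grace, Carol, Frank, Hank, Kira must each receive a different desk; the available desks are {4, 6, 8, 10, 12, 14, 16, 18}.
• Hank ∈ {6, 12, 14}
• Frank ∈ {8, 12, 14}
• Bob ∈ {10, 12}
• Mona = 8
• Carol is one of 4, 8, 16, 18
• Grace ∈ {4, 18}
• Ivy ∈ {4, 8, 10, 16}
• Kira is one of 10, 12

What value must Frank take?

14

Mona's domain is down to {8}, so Mona = 8. So Ivy, Carol, Frank can't be 8.
Among the 7 still-open variables, 6 fits only Hank (and all 7 values in {4, 6, 10, 12, 14, 16, 18} must be used), so Hank = 6.
Among the 6 still-open variables, 14 fits only Frank (and all 6 values in {4, 10, 12, 14, 16, 18} must be used), so Frank = 14.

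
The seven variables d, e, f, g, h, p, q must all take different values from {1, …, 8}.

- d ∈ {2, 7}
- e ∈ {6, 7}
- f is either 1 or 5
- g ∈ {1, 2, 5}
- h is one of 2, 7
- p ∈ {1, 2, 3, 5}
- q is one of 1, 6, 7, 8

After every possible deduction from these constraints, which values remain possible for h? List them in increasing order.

The 7 variables draw from only 7 values {1, 2, 3, 5, 6, 7, 8}, so each is used; only p can be 3, hence p = 3.
Among the 6 still-open variables, 8 fits only q (and all 6 values in {1, 2, 5, 6, 7, 8} must be used), so q = 8.
The 5 still-open variables draw from only 5 values {1, 2, 5, 6, 7}, so each is used; only e can be 6, hence e = 6.
d and h share exactly the 2 values {2, 7}; by pigeonhole those values go to them, so strike 2, 7 from g.
No further eliminations apply; h can still be any of 2, 7.

2, 7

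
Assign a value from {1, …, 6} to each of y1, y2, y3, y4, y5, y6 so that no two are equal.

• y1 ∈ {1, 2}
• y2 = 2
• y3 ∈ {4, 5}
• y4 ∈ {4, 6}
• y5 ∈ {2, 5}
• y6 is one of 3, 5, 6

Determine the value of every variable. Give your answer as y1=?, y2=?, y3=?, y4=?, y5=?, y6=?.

y1=1, y2=2, y3=4, y4=6, y5=5, y6=3

y2 must be 2 (only option left). Remove 2 from y1, y5.
y5's domain is down to {5}, so y5 = 5. Strike 5 from y3, y6.
y1 has just one choice, so y1 = 1.
y3 must be 4 (only option left). Remove 4 from y4.
y4 has just one choice, so y4 = 6. Eliminate 6 elsewhere: y6.
y6 must be 3 (only option left).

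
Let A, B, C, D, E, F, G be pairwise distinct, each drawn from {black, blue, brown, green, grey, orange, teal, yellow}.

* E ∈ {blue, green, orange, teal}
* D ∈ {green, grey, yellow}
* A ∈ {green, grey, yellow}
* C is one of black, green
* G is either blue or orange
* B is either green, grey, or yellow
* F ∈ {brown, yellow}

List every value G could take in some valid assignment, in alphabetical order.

A, B, D between them cover only {green, grey, yellow} — a naked triple. Remove those values from C, E, F.
C has just one choice, so C = black.
F has just one choice, so F = brown.
No further eliminations apply; G can still be any of blue, orange.

blue, orange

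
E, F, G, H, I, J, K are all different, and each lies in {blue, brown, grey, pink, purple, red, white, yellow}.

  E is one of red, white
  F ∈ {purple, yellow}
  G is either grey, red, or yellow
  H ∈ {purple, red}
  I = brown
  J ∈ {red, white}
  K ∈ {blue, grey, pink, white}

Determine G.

I's domain is down to {brown}, so I = brown.
The 2 variables E and J are confined to {red, white}, which locks those values in; drop them from G, H, K.
H must be purple (only option left). Strike purple from F.
F has just one choice, so F = yellow. Strike yellow from G.
So G = grey.

grey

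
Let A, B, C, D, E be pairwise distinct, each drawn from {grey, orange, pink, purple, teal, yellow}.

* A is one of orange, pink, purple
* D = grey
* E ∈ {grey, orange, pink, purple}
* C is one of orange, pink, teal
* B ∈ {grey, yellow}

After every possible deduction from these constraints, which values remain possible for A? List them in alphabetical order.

D must be grey (only option left). Remove grey from B, E.
B's domain is down to {yellow}, so B = yellow.
No further eliminations apply; A can still be any of orange, pink, purple.

orange, pink, purple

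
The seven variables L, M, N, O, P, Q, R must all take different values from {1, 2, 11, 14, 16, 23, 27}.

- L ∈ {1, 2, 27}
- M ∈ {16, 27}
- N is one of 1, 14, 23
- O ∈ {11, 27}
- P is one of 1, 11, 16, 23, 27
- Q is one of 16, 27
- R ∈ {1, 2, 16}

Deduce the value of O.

11

Among the 7 variables, 14 fits only N (and all 7 values in {1, 2, 11, 14, 16, 23, 27} must be used), so N = 14.
The 6 still-open variables together cover exactly {1, 2, 11, 16, 23, 27} — 6 values for 6 variables — and 23 appears only in P's list, so P = 23.
The 5 still-open variables draw from only 5 values {1, 2, 11, 16, 27}, so each is used; only O can be 11, hence O = 11.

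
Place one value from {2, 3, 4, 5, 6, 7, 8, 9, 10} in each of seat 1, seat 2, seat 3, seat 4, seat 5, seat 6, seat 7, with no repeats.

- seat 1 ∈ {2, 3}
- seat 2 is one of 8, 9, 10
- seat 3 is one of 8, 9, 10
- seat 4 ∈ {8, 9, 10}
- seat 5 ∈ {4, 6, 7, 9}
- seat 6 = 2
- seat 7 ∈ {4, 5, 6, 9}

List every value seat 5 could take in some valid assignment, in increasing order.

seat 6 must be 2 (only option left). Remove 2 from seat 1.
seat 1 must be 3 (only option left).
seat 2, seat 3, seat 4 between them cover only {8, 9, 10} — a naked triple. Remove those values from seat 5, seat 7.
No further eliminations apply; seat 5 can still be any of 4, 6, 7.

4, 6, 7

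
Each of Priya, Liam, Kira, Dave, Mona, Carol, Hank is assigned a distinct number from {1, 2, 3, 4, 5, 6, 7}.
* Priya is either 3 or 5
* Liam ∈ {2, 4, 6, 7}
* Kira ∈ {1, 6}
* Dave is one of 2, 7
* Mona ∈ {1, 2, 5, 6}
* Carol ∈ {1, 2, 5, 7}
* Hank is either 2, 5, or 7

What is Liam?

4

The 7 variables together cover exactly {1, 2, 3, 4, 5, 6, 7} — 7 values for 7 variables — and 3 appears only in Priya's list, so Priya = 3.
Among the 6 still-open variables, 4 fits only Liam (and all 6 values in {1, 2, 4, 5, 6, 7} must be used), so Liam = 4.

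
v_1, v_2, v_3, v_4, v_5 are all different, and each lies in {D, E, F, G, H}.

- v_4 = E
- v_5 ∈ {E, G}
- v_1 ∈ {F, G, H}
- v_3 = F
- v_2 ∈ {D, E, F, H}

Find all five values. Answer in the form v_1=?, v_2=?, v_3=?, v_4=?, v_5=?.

v_3's domain is down to {F}, so v_3 = F. Eliminate F elsewhere: v_1, v_2.
v_4 must be E (only option left). So v_2, v_5 can't be E.
v_5 must be G (only option left). Remove G from v_1.
v_1 has just one choice, so v_1 = H. Eliminate H elsewhere: v_2.
v_2 must be D (only option left).

v_1=H, v_2=D, v_3=F, v_4=E, v_5=G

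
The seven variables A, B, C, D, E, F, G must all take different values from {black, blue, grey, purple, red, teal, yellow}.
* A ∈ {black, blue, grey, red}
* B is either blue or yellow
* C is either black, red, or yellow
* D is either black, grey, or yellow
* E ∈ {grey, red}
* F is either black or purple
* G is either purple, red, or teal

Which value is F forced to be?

purple

The 7 variables draw from only 7 values {black, blue, grey, purple, red, teal, yellow}, so each is used; only G can be teal, hence G = teal.
Among the 6 still-open variables, purple fits only F (and all 6 values in {black, blue, grey, purple, red, yellow} must be used), so F = purple.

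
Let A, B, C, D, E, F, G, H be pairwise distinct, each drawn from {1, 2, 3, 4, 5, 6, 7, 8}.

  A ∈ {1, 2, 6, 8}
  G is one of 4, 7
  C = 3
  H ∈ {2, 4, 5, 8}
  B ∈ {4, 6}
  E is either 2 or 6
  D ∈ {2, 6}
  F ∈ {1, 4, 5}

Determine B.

4

C's domain is down to {3}, so C = 3.
The 7 still-open variables together cover exactly {1, 2, 4, 5, 6, 7, 8} — 7 values for 7 variables — and 7 appears only in G's list, so G = 7.
D and E between them cover only {2, 6} — a naked pair. Remove those values from A, B, H.
So B = 4.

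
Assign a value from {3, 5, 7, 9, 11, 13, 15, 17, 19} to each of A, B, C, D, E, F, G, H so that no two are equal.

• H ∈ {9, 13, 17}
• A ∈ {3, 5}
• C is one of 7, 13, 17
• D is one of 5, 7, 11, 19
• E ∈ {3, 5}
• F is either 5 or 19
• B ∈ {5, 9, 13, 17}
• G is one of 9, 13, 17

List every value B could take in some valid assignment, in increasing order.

9, 13, 17

The 8 variables together cover exactly {3, 5, 7, 9, 11, 13, 17, 19} — 8 values for 8 variables — and 11 appears only in D's list, so D = 11.
The 7 still-open variables draw from only 7 values {3, 5, 7, 9, 13, 17, 19}, so each is used; only C can be 7, hence C = 7.
Among the 6 still-open variables, 19 fits only F (and all 6 values in {3, 5, 9, 13, 17, 19} must be used), so F = 19.
A and E between them cover only {3, 5} — a naked pair. Remove those values from B.
No further eliminations apply; B can still be any of 9, 13, 17.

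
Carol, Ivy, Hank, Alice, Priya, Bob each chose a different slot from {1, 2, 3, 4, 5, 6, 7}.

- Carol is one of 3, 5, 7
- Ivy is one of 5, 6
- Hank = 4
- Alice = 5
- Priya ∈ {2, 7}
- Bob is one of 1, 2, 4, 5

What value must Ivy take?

Hank's domain is down to {4}, so Hank = 4. Eliminate 4 elsewhere: Bob.
Alice must be 5 (only option left). Remove 5 from Carol, Ivy, Bob.
So Ivy = 6.

6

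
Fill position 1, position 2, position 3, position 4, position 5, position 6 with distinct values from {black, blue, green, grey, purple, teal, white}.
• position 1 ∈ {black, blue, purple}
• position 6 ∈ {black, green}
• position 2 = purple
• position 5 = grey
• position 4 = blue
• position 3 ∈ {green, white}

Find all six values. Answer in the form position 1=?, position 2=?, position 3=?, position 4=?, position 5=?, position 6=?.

position 2 must be purple (only option left). Remove purple from position 1.
position 4 must be blue (only option left). Remove blue from position 1.
position 5 must be grey (only option left).
position 1 must be black (only option left). Strike black from position 6.
position 6's domain is down to {green}, so position 6 = green. Strike green from position 3.
position 3's domain is down to {white}, so position 3 = white.

position 1=black, position 2=purple, position 3=white, position 4=blue, position 5=grey, position 6=green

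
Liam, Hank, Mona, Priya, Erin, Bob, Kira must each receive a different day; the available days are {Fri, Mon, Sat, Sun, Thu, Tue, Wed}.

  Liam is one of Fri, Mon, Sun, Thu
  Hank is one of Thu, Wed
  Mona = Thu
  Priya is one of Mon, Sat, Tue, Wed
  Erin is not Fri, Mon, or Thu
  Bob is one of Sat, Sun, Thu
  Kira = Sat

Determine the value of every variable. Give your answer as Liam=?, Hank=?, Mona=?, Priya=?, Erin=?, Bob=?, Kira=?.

Mona has just one choice, so Mona = Thu. Eliminate Thu elsewhere: Liam, Hank, Bob.
That leaves Kira = Sat. Eliminate Sat elsewhere: Priya, Erin, Bob.
Hank must be Wed (only option left). Remove Wed from Priya, Erin.
Bob's domain is down to {Sun}, so Bob = Sun. Remove Sun from Liam, Erin.
That leaves Erin = Tue. Eliminate Tue elsewhere: Priya.
Priya's domain is down to {Mon}, so Priya = Mon. Strike Mon from Liam.
That leaves Liam = Fri.

Liam=Fri, Hank=Wed, Mona=Thu, Priya=Mon, Erin=Tue, Bob=Sun, Kira=Sat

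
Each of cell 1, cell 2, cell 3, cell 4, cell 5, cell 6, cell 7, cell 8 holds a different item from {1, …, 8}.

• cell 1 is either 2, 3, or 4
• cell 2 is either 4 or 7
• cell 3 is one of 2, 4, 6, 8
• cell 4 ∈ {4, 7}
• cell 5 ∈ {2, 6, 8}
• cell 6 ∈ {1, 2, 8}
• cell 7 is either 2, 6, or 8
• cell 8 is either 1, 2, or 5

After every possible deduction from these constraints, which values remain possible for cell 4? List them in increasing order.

The 8 variables draw from only 8 values {1, 2, 3, 4, 5, 6, 7, 8}, so each is used; only cell 1 can be 3, hence cell 1 = 3.
Among the 7 still-open variables, 5 fits only cell 8 (and all 7 values in {1, 2, 4, 5, 6, 7, 8} must be used), so cell 8 = 5.
The 6 still-open variables together cover exactly {1, 2, 4, 6, 7, 8} — 6 values for 6 variables — and 1 appears only in cell 6's list, so cell 6 = 1.
The 2 variables cell 2 and cell 4 are confined to {4, 7}, which locks those values in; drop them from cell 3.
No further eliminations apply; cell 4 can still be any of 4, 7.

4, 7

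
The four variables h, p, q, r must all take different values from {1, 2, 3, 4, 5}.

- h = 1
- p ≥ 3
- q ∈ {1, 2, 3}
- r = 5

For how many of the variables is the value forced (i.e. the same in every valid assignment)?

2

h must be 1 (only option left). So q can't be 1.
That leaves r = 5. Remove 5 from p.
Determined: h=1, r=5. The other variables each still have more than one consistent value. That makes 2.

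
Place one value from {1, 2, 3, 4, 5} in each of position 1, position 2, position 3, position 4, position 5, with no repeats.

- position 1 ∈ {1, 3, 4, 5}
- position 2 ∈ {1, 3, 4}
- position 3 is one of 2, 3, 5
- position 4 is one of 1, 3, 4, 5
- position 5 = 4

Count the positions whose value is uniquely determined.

position 5 has just one choice, so position 5 = 4. So position 1, position 2, position 4 can't be 4.
The 4 still-open variables draw from only 4 values {1, 2, 3, 5}, so each is used; only position 3 can be 2, hence position 3 = 2.
Determined: position 3=2, position 5=4. The other positions each still have more than one consistent value. That makes 2.

2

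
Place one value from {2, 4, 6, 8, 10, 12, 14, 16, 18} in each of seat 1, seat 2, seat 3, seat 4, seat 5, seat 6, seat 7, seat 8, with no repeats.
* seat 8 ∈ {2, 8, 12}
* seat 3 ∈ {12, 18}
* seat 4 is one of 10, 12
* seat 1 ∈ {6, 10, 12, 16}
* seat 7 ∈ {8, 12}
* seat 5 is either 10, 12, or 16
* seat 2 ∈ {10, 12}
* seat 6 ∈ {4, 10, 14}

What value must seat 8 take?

2

seat 2 and seat 4 share exactly the 2 values {10, 12}; by pigeonhole those values go to them, so strike 10, 12 from seat 1, seat 3, seat 5, seat 6, seat 7, seat 8.
seat 3 must be 18 (only option left).
seat 5 must be 16 (only option left). Eliminate 16 elsewhere: seat 1.
seat 7's domain is down to {8}, so seat 7 = 8. Eliminate 8 elsewhere: seat 8.
So seat 8 = 2.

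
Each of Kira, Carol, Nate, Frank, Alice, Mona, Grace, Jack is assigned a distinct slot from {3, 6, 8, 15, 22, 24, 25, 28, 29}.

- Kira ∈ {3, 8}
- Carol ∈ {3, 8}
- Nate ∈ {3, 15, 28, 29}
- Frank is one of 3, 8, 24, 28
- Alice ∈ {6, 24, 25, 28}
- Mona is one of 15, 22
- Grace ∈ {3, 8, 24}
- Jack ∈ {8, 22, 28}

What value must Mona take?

Kira and Carol between them cover only {3, 8} — a naked pair. Remove those values from Nate, Frank, Grace, Jack.
Grace's domain is down to {24}, so Grace = 24. Strike 24 from Frank, Alice.
That leaves Frank = 28. So Nate, Alice, Jack can't be 28.
Jack's domain is down to {22}, so Jack = 22. Remove 22 from Mona.
So Mona = 15.

15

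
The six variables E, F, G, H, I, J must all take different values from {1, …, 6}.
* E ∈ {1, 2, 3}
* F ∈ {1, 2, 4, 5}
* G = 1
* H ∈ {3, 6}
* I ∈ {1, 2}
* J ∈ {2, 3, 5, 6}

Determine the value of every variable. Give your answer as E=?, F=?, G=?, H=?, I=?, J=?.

E=3, F=4, G=1, H=6, I=2, J=5

G's domain is down to {1}, so G = 1. Eliminate 1 elsewhere: E, F, I.
I has just one choice, so I = 2. Remove 2 from E, F, J.
E has just one choice, so E = 3. Eliminate 3 elsewhere: H, J.
H must be 6 (only option left). Eliminate 6 elsewhere: J.
J has just one choice, so J = 5. Remove 5 from F.
F has just one choice, so F = 4.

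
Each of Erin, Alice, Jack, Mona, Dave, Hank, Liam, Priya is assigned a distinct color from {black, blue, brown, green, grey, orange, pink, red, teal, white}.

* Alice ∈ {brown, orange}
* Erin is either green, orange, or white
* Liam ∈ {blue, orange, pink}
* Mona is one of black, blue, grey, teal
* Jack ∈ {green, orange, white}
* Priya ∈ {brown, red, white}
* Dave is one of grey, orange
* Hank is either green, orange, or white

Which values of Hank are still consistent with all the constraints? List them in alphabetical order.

Erin, Jack, Hank share exactly the 3 values {green, orange, white}; by pigeonhole those values go to them, so strike green, orange, white from Alice, Dave, Liam, Priya.
Alice must be brown (only option left). Remove brown from Priya.
Dave has just one choice, so Dave = grey. Eliminate grey elsewhere: Mona.
Priya's domain is down to {red}, so Priya = red.
No further eliminations apply; Hank can still be any of green, orange, white.

green, orange, white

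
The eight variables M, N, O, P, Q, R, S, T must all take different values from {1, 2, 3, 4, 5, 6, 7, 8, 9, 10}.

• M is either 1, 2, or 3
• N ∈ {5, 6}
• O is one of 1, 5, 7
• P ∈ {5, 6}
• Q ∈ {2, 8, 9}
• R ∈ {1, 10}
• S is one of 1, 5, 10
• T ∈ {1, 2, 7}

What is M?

N and P between them cover only {5, 6} — a naked pair. Remove those values from O, S.
The 2 variables R and S are confined to {1, 10}, which locks those values in; drop them from M, O, T.
O must be 7 (only option left). Eliminate 7 elsewhere: T.
T has just one choice, so T = 2. Strike 2 from M, Q.
So M = 3.

3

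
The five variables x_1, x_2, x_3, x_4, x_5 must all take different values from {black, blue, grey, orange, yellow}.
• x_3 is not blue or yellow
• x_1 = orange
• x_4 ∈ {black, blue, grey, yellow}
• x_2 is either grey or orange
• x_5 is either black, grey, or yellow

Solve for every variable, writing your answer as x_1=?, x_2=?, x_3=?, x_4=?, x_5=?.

x_1=orange, x_2=grey, x_3=black, x_4=blue, x_5=yellow

x_1 has just one choice, so x_1 = orange. Remove orange from x_2, x_3.
That leaves x_2 = grey. Eliminate grey elsewhere: x_3, x_4, x_5.
x_3 has just one choice, so x_3 = black. Strike black from x_4, x_5.
x_5 must be yellow (only option left). Eliminate yellow elsewhere: x_4.
That leaves x_4 = blue.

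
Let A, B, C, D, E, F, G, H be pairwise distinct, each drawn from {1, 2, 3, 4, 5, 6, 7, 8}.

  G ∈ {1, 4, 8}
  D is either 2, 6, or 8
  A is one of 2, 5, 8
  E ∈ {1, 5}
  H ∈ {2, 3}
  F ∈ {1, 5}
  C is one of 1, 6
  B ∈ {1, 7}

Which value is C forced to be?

6

The 8 variables draw from only 8 values {1, 2, 3, 4, 5, 6, 7, 8}, so each is used; only H can be 3, hence H = 3.
The 7 still-open variables draw from only 7 values {1, 2, 4, 5, 6, 7, 8}, so each is used; only G can be 4, hence G = 4.
Among the 6 still-open variables, 7 fits only B (and all 6 values in {1, 2, 5, 6, 7, 8} must be used), so B = 7.
E and F between them cover only {1, 5} — a naked pair. Remove those values from A, C.
So C = 6.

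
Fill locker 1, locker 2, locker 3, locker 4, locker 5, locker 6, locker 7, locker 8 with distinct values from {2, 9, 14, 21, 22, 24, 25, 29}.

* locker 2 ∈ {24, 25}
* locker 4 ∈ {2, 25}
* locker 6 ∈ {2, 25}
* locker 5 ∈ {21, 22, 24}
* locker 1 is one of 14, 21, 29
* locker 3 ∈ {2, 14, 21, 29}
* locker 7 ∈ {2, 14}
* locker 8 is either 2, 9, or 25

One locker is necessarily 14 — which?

The 8 variables draw from only 8 values {2, 9, 14, 21, 22, 24, 25, 29}, so each is used; only locker 8 can be 9, hence locker 8 = 9.
Among the 7 still-open variables, 22 fits only locker 5 (and all 7 values in {2, 14, 21, 22, 24, 25, 29} must be used), so locker 5 = 22.
The 6 still-open variables draw from only 6 values {2, 14, 21, 24, 25, 29}, so each is used; only locker 2 can be 24, hence locker 2 = 24.
The 2 variables locker 4 and locker 6 are confined to {2, 25}, which locks those values in; drop them from locker 3, locker 7.
So 14 goes to locker 7.

locker 7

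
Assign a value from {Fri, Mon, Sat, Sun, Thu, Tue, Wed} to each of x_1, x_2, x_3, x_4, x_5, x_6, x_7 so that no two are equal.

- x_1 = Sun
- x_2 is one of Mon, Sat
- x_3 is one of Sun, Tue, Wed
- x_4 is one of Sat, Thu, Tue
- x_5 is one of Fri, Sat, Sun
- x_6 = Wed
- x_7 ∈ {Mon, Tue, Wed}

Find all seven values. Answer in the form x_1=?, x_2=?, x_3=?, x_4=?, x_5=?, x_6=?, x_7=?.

x_1 must be Sun (only option left). Eliminate Sun elsewhere: x_3, x_5.
x_6 must be Wed (only option left). Strike Wed from x_3, x_7.
That leaves x_3 = Tue. Remove Tue from x_4, x_7.
That leaves x_7 = Mon. Strike Mon from x_2.
x_2 has just one choice, so x_2 = Sat. So x_4, x_5 can't be Sat.
That leaves x_4 = Thu.
x_5 must be Fri (only option left).

x_1=Sun, x_2=Sat, x_3=Tue, x_4=Thu, x_5=Fri, x_6=Wed, x_7=Mon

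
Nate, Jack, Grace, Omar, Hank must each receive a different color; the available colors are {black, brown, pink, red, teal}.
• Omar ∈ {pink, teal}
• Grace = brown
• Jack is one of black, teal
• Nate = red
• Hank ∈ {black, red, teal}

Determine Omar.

Nate must be red (only option left). Strike red from Hank.
Grace has just one choice, so Grace = brown.
Among the 3 still-open variables, pink fits only Omar (and all 3 values in {black, pink, teal} must be used), so Omar = pink.

pink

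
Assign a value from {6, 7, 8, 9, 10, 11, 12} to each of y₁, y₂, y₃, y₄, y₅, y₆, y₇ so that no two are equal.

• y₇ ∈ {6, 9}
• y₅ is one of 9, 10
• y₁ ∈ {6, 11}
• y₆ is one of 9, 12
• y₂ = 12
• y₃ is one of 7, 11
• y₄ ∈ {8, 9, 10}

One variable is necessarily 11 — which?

y₁

y₂ has just one choice, so y₂ = 12. So y₆ can't be 12.
y₆ has just one choice, so y₆ = 9. Strike 9 from y₄, y₅, y₇.
That leaves y₇ = 6. Eliminate 6 elsewhere: y₁.
So 11 goes to y₁.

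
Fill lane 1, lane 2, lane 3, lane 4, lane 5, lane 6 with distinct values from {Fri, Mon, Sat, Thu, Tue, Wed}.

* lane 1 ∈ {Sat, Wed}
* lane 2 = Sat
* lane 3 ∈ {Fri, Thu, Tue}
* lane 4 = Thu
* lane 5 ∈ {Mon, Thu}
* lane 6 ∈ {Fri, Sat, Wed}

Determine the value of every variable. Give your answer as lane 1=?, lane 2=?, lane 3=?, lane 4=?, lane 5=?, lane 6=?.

lane 2 must be Sat (only option left). Remove Sat from lane 1, lane 6.
lane 4 has just one choice, so lane 4 = Thu. So lane 3, lane 5 can't be Thu.
That leaves lane 5 = Mon.
lane 1 has just one choice, so lane 1 = Wed. Strike Wed from lane 6.
That leaves lane 6 = Fri. So lane 3 can't be Fri.
That leaves lane 3 = Tue.

lane 1=Wed, lane 2=Sat, lane 3=Tue, lane 4=Thu, lane 5=Mon, lane 6=Fri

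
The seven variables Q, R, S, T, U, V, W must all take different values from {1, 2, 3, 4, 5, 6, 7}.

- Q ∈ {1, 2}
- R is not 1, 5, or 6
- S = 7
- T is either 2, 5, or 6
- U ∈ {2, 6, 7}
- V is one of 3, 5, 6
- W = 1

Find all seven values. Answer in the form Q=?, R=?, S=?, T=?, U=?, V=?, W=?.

S's domain is down to {7}, so S = 7. Remove 7 from R, U.
W's domain is down to {1}, so W = 1. Strike 1 from Q.
Q's domain is down to {2}, so Q = 2. Remove 2 from R, T, U.
U has just one choice, so U = 6. Eliminate 6 elsewhere: T, V.
T has just one choice, so T = 5. So V can't be 5.
V's domain is down to {3}, so V = 3. Remove 3 from R.
R must be 4 (only option left).

Q=2, R=4, S=7, T=5, U=6, V=3, W=1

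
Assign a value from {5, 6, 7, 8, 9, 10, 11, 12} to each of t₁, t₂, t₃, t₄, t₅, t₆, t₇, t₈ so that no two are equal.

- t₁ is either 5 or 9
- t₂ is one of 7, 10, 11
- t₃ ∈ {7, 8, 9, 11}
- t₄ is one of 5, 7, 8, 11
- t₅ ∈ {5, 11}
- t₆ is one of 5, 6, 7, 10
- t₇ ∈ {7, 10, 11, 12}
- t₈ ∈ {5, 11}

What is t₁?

The 8 variables together cover exactly {5, 6, 7, 8, 9, 10, 11, 12} — 8 values for 8 variables — and 6 appears only in t₆'s list, so t₆ = 6.
The 7 still-open variables together cover exactly {5, 7, 8, 9, 10, 11, 12} — 7 values for 7 variables — and 12 appears only in t₇'s list, so t₇ = 12.
Among the 6 still-open variables, 10 fits only t₂ (and all 6 values in {5, 7, 8, 9, 10, 11} must be used), so t₂ = 10.
The 2 variables t₅ and t₈ are confined to {5, 11}, which locks those values in; drop them from t₁, t₃, t₄.
So t₁ = 9.

9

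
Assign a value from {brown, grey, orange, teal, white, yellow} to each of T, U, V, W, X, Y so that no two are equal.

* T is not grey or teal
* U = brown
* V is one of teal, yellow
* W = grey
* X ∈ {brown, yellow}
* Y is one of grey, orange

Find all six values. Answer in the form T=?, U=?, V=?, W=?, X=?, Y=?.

T=white, U=brown, V=teal, W=grey, X=yellow, Y=orange

U has just one choice, so U = brown. Remove brown from T, X.
That leaves W = grey. Remove grey from Y.
That leaves X = yellow. Strike yellow from T, V.
Y's domain is down to {orange}, so Y = orange. Strike orange from T.
T's domain is down to {white}, so T = white.
That leaves V = teal.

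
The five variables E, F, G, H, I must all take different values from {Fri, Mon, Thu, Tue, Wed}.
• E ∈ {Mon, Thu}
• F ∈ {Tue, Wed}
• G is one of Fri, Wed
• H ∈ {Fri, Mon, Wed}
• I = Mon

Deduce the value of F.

Tue

I must be Mon (only option left). Remove Mon from E, H.
E has just one choice, so E = Thu.
The 3 still-open variables draw from only 3 values {Fri, Tue, Wed}, so each is used; only F can be Tue, hence F = Tue.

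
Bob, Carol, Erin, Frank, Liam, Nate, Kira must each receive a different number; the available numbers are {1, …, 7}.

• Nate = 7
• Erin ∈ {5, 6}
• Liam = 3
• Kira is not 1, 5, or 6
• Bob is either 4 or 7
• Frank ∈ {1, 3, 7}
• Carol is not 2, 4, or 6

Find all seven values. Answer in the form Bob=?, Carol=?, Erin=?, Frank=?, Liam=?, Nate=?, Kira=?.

Bob=4, Carol=5, Erin=6, Frank=1, Liam=3, Nate=7, Kira=2

Liam must be 3 (only option left). So Carol, Frank, Kira can't be 3.
Nate must be 7 (only option left). Eliminate 7 elsewhere: Bob, Carol, Frank, Kira.
That leaves Bob = 4. So Kira can't be 4.
Frank must be 1 (only option left). Strike 1 from Carol.
That leaves Kira = 2.
Carol must be 5 (only option left). Remove 5 from Erin.
Erin must be 6 (only option left).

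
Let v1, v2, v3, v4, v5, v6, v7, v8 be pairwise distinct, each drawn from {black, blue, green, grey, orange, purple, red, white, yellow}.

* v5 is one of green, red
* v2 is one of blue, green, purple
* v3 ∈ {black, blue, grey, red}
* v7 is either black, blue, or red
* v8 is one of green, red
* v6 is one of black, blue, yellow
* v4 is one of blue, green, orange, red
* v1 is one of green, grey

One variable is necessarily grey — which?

v1

Among the 8 variables, orange fits only v4 (and all 8 values in {black, blue, green, grey, orange, purple, red, yellow} must be used), so v4 = orange.
The 7 still-open variables draw from only 7 values {black, blue, green, grey, purple, red, yellow}, so each is used; only v2 can be purple, hence v2 = purple.
Among the 6 still-open variables, yellow fits only v6 (and all 6 values in {black, blue, green, grey, red, yellow} must be used), so v6 = yellow.
v5 and v8 between them cover only {green, red} — a naked pair. Remove those values from v1, v3, v7.
So grey goes to v1.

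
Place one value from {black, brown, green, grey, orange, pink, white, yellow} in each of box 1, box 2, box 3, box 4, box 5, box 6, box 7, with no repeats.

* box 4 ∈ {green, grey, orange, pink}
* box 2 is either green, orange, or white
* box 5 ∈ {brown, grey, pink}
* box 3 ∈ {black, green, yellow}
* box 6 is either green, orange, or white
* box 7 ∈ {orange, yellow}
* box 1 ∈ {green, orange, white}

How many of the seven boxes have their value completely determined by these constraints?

box 1, box 2, box 6 share exactly the 3 values {green, orange, white}; by pigeonhole those values go to them, so strike green, orange, white from box 3, box 4, box 7.
box 7 must be yellow (only option left). So box 3 can't be yellow.
box 3 must be black (only option left).
Determined: box 3=black, box 7=yellow. The other boxes each still have more than one consistent value. That makes 2.

2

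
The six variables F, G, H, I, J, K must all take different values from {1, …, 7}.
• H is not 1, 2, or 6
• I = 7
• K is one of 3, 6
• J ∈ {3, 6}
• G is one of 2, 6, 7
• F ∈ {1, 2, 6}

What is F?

1

I has just one choice, so I = 7. Eliminate 7 elsewhere: G, H.
J and K between them cover only {3, 6} — a naked pair. Remove those values from F, G, H.
G has just one choice, so G = 2. Remove 2 from F.
So F = 1.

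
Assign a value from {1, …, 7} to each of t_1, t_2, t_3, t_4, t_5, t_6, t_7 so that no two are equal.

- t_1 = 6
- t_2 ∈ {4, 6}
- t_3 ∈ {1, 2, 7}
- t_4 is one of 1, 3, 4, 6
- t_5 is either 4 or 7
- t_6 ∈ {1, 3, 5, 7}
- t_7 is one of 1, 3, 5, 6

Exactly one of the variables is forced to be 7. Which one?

t_5

t_1's domain is down to {6}, so t_1 = 6. So t_2, t_4, t_7 can't be 6.
t_2 must be 4 (only option left). Remove 4 from t_4, t_5.
So 7 goes to t_5.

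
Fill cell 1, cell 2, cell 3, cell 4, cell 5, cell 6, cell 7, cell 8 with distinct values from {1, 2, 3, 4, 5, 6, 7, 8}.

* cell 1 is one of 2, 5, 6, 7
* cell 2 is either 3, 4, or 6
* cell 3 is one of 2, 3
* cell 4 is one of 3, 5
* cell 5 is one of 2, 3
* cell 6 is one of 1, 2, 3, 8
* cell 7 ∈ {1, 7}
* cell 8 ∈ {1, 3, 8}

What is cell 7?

The 8 variables together cover exactly {1, 2, 3, 4, 5, 6, 7, 8} — 8 values for 8 variables — and 4 appears only in cell 2's list, so cell 2 = 4.
Among the 7 still-open variables, 6 fits only cell 1 (and all 7 values in {1, 2, 3, 5, 6, 7, 8} must be used), so cell 1 = 6.
The 6 still-open variables together cover exactly {1, 2, 3, 5, 7, 8} — 6 values for 6 variables — and 5 appears only in cell 4's list, so cell 4 = 5.
The 5 still-open variables draw from only 5 values {1, 2, 3, 7, 8}, so each is used; only cell 7 can be 7, hence cell 7 = 7.

7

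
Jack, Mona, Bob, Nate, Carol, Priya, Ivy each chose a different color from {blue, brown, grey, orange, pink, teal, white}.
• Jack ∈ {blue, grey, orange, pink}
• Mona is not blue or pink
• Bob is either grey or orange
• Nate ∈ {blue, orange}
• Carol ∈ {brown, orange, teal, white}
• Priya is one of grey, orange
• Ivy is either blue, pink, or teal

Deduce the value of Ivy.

teal

Bob and Priya between them cover only {grey, orange} — a naked pair. Remove those values from Jack, Mona, Nate, Carol.
Nate must be blue (only option left). Eliminate blue elsewhere: Jack, Ivy.
Jack's domain is down to {pink}, so Jack = pink. Strike pink from Ivy.
So Ivy = teal.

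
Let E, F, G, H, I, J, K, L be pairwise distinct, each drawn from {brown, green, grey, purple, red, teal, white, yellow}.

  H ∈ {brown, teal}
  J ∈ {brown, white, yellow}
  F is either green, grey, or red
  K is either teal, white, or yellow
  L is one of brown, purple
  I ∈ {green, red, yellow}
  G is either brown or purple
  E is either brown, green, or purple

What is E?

green

The 8 variables together cover exactly {brown, green, grey, purple, red, teal, white, yellow} — 8 values for 8 variables — and grey appears only in F's list, so F = grey.
The 7 still-open variables together cover exactly {brown, green, purple, red, teal, white, yellow} — 7 values for 7 variables — and red appears only in I's list, so I = red.
Among the 6 still-open variables, green fits only E (and all 6 values in {brown, green, purple, teal, white, yellow} must be used), so E = green.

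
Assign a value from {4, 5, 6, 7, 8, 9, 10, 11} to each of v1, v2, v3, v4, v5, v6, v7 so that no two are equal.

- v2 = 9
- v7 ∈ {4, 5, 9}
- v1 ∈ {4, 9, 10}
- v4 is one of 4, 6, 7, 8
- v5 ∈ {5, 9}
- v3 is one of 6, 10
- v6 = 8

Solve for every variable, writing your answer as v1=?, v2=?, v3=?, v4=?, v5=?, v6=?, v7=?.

v1=10, v2=9, v3=6, v4=7, v5=5, v6=8, v7=4

v2 has just one choice, so v2 = 9. Eliminate 9 elsewhere: v1, v5, v7.
That leaves v5 = 5. Strike 5 from v7.
v6's domain is down to {8}, so v6 = 8. Strike 8 from v4.
v7 must be 4 (only option left). Eliminate 4 elsewhere: v1, v4.
v1's domain is down to {10}, so v1 = 10. Remove 10 from v3.
v3's domain is down to {6}, so v3 = 6. Remove 6 from v4.
v4 has just one choice, so v4 = 7.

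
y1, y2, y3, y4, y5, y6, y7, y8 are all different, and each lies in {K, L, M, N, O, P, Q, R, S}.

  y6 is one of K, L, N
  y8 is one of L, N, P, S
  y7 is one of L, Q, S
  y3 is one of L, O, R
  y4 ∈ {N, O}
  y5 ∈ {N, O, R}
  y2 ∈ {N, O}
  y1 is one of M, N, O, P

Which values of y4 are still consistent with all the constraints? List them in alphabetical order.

The 2 variables y2 and y4 are confined to {N, O}, which locks those values in; drop them from y1, y3, y5, y6, y8.
y5 must be R (only option left). Eliminate R elsewhere: y3.
y3's domain is down to {L}, so y3 = L. So y6, y7, y8 can't be L.
That leaves y6 = K.
No further eliminations apply; y4 can still be any of N, O.

N, O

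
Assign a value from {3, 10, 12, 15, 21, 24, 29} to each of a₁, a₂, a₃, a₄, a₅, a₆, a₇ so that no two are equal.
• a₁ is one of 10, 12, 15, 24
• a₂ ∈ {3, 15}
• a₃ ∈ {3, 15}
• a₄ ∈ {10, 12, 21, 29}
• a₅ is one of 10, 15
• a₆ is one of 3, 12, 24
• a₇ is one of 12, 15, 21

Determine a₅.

10

Among the 7 variables, 29 fits only a₄ (and all 7 values in {3, 10, 12, 15, 21, 24, 29} must be used), so a₄ = 29.
Among the 6 still-open variables, 21 fits only a₇ (and all 6 values in {3, 10, 12, 15, 21, 24} must be used), so a₇ = 21.
a₂ and a₃ share exactly the 2 values {3, 15}; by pigeonhole those values go to them, so strike 3, 15 from a₁, a₅, a₆.
So a₅ = 10.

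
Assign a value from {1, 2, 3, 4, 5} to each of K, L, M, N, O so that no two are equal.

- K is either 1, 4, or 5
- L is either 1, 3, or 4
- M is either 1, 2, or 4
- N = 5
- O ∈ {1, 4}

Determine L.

N has just one choice, so N = 5. So K can't be 5.
The 4 still-open variables together cover exactly {1, 2, 3, 4} — 4 values for 4 variables — and 2 appears only in M's list, so M = 2.
The 3 still-open variables draw from only 3 values {1, 3, 4}, so each is used; only L can be 3, hence L = 3.

3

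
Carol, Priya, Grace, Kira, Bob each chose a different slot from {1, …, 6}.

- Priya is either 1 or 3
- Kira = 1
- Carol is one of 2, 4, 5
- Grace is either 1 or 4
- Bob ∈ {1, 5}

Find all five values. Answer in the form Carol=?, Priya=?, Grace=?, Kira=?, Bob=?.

Kira has just one choice, so Kira = 1. Remove 1 from Priya, Grace, Bob.
Bob has just one choice, so Bob = 5. Eliminate 5 elsewhere: Carol.
Priya has just one choice, so Priya = 3.
Grace's domain is down to {4}, so Grace = 4. Strike 4 from Carol.
Carol's domain is down to {2}, so Carol = 2.

Carol=2, Priya=3, Grace=4, Kira=1, Bob=5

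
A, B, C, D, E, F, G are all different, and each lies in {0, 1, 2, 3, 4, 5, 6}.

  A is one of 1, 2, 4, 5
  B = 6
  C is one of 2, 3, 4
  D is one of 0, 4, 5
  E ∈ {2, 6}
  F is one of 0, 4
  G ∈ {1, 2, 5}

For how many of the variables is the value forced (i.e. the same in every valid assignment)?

3

B must be 6 (only option left). Eliminate 6 elsewhere: E.
E must be 2 (only option left). So A, C, G can't be 2.
The 5 still-open variables together cover exactly {0, 1, 3, 4, 5} — 5 values for 5 variables — and 3 appears only in C's list, so C = 3.
Determined: B=6, C=3, E=2. The other variables each still have more than one consistent value. That makes 3.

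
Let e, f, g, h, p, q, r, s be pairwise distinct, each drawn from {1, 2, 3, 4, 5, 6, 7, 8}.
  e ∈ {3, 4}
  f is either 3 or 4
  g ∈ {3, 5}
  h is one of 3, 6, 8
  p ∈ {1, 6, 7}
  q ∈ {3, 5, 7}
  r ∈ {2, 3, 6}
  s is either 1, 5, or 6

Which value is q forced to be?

The 8 variables together cover exactly {1, 2, 3, 4, 5, 6, 7, 8} — 8 values for 8 variables — and 2 appears only in r's list, so r = 2.
Among the 7 still-open variables, 8 fits only h (and all 7 values in {1, 3, 4, 5, 6, 7, 8} must be used), so h = 8.
The 2 variables e and f are confined to {3, 4}, which locks those values in; drop them from g, q.
g's domain is down to {5}, so g = 5. Strike 5 from q, s.
So q = 7.

7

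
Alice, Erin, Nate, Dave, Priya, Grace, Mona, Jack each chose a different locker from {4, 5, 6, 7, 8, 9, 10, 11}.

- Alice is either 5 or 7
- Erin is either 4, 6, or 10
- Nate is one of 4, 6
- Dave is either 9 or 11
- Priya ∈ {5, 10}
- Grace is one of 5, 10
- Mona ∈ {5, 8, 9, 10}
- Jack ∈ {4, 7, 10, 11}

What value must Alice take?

The 8 variables together cover exactly {4, 5, 6, 7, 8, 9, 10, 11} — 8 values for 8 variables — and 8 appears only in Mona's list, so Mona = 8.
The 7 still-open variables draw from only 7 values {4, 5, 6, 7, 9, 10, 11}, so each is used; only Dave can be 9, hence Dave = 9.
The 6 still-open variables draw from only 6 values {4, 5, 6, 7, 10, 11}, so each is used; only Jack can be 11, hence Jack = 11.
Among the 5 still-open variables, 7 fits only Alice (and all 5 values in {4, 5, 6, 7, 10} must be used), so Alice = 7.

7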